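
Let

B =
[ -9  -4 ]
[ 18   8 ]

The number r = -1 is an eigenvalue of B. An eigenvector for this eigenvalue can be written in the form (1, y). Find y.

-2

We need (B + 1I)v = 0.
B + 1I = [[-8, -4], [18, 9]].
Row 1: (-8)·1 + (-4)·y = 0
Row 2: (18)·1 + (9)·y = 0
Solving gives y = -2.
Check: B·(1, -2) = (-1, 2) = -1·(1, -2).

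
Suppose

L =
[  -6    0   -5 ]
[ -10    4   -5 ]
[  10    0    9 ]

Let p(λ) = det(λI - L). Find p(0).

16

p(0) = det(0·I − L) = det(−L) = (−1)^3·det(L).
det(L) = -16, so p(0) = 16.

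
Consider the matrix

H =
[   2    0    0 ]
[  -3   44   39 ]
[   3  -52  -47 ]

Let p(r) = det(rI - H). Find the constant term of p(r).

p(r) = r^3 + r^2 - 46r + 80.
The constant term is 80.

80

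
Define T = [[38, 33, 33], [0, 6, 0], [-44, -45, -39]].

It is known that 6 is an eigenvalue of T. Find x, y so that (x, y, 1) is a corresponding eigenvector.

We need (T - 6I)v = 0.
T - 6I = [[32, 33, 33], [0, 0, 0], [-44, -45, -45]].
Row 1: (32)·x + (33)·y + (33)·1 = 0
Row 2: (0)·x + (0)·y + (0)·1 = 0
Row 3: (-44)·x + (-45)·y + (-45)·1 = 0
Solving gives x = 0, y = -1.
Check: T·(0, -1, 1) = (0, -6, 6) = 6·(0, -1, 1).

0, -1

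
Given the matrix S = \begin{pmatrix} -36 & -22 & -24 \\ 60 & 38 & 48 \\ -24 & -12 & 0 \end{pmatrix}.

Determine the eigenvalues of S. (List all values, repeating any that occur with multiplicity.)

Set up det(sI - S) = 0.
Cofactor expansion gives p(s) = s^3 - 2s^2 - 48s.
Since p(0) = 0, s = 0 is a root.
Dividing by s leaves s^2 - 2s - 48.
The quadratic factors as (s + 6)·(s - 8).
Eigenvalues: -6, 0, 8.

-6, 0, 8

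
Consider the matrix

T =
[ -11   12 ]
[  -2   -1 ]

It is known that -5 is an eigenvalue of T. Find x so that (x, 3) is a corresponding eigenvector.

We need (T + 5I)v = 0.
T + 5I = [[-6, 12], [-2, 4]].
Row 1: (-6)·x + (12)·3 = 0
Row 2: (-2)·x + (4)·3 = 0
Solving gives x = 6.
Check: T·(6, 3) = (-30, -15) = -5·(6, 3).

6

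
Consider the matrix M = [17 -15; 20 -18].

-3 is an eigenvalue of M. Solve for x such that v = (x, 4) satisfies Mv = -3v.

We need (M + 3I)v = 0.
M + 3I = [[20, -15], [20, -15]].
Row 1: (20)·x + (-15)·4 = 0
Row 2: (20)·x + (-15)·4 = 0
Solving gives x = 3.
Check: M·(3, 4) = (-9, -12) = -3·(3, 4).

3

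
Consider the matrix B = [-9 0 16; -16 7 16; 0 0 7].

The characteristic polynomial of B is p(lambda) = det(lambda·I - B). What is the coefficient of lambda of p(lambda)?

-77

p(lambda) = lambda^3 - 5·lambda^2 - 77·lambda + 441.
The coefficient of lambda is -77.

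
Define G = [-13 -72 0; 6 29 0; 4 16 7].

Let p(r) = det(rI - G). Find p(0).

p(0) = det(0·I − G) = det(−G) = (−1)^3·det(G).
det(G) = 385, so p(0) = -385.

-385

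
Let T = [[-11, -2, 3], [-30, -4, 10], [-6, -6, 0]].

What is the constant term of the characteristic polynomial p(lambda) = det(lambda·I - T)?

72

p(0) = det(0·I − T) = det(−T) = (−1)^3·det(T).
det(T) = -72, so p(0) = 72.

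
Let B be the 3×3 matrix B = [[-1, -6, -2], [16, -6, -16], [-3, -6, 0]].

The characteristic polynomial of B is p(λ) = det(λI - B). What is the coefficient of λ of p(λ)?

0

p(λ) = λ^3 + 7λ^2 - 36.
The coefficient of λ is 0.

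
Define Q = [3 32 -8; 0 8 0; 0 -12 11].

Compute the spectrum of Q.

3, 8, 11

The characteristic polynomial is p(lambda) = det(lambda·I - Q).
Expanding along the first row, p(lambda) = lambda^3 - 22·lambda^2 + 145·lambda - 264.
Rational-root test: lambda = 8 gives p(8) = 0.
Factor out (lambda - 8): p(lambda) = (lambda - 8)·(lambda^2 - 14·lambda + 33).
The quadratic factors as (lambda - 3)·(lambda - 11).
Eigenvalues: 3, 8, 11.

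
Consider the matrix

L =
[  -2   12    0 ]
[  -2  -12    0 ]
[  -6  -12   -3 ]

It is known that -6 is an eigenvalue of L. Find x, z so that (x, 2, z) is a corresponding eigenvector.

We need (L + 6I)v = 0.
L + 6I = [[4, 12, 0], [-2, -6, 0], [-6, -12, 3]].
Row 1: (4)·x + (12)·2 + (0)·z = 0
Row 2: (-2)·x + (-6)·2 + (0)·z = 0
Row 3: (-6)·x + (-12)·2 + (3)·z = 0
Solving gives x = -6, z = -4.
Check: L·(-6, 2, -4) = (36, -12, 24) = -6·(-6, 2, -4).

-6, -4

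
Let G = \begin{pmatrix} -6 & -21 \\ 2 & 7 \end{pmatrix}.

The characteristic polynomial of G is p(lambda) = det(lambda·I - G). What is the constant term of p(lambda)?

p(lambda) = lambda^2 - lambda.
The constant term is 0.

0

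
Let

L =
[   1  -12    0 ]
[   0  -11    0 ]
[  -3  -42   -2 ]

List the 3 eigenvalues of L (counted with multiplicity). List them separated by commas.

-11, -2, 1

Compute the characteristic polynomial p(lambda) = det(lambda·I - L).
Expanding the 3×3 determinant: p(lambda) = lambda^3 + 12·lambda^2 + 9·lambda - 22.
Try lambda = -11: p(-11) = 0, so -11 is a root.
Factor out (lambda + 11): p(lambda) = (lambda + 11)·(lambda^2 + lambda - 2).
The quadratic factors as (lambda + 2)·(lambda - 1).
Eigenvalues: -11, -2, 1.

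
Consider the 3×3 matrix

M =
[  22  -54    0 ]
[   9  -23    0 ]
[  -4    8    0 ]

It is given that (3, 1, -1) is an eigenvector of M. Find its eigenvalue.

4

Compute Mv: M·(3, 1, -1) = (12, 4, -4).
Since Mv = λv, compare component 1: 12 = λ·3, so λ = 4.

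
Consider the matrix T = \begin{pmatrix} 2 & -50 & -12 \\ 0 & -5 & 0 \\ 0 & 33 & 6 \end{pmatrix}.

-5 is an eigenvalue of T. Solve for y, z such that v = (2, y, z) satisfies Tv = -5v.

1, -3

We need (T + 5I)v = 0.
T + 5I = [[7, -50, -12], [0, 0, 0], [0, 33, 11]].
Row 1: (7)·2 + (-50)·y + (-12)·z = 0
Row 2: (0)·2 + (0)·y + (0)·z = 0
Row 3: (0)·2 + (33)·y + (11)·z = 0
Solving gives y = 1, z = -3.
Check: T·(2, 1, -3) = (-10, -5, 15) = -5·(2, 1, -3).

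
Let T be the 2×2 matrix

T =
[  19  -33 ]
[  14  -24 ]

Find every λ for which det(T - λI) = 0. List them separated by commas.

-3, -2

det(T - tI) = (19 - t)(-24 - t) - (-33)·(14) = t^2 + 5t + 6.
This factors as (t + 3)·(t + 2) = 0.
Eigenvalues: -3, -2.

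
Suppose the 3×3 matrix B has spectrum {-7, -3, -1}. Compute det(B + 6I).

-15

If B has eigenvalues -7, -3, -1, then B + 6I has eigenvalues -1, 3, 5.
det(B + 6I) = (-1) · (3) · (5) = -15.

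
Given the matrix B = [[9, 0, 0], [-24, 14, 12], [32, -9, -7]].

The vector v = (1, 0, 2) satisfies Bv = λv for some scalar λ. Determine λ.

9

Compute Bv: B·(1, 0, 2) = (9, 0, 18).
Since Bv = λv, compare component 1: 9 = λ·1, so λ = 9.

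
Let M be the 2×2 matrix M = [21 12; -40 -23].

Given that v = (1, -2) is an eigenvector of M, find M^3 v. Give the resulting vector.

(-27, 54)

First find the eigenvalue: Mv = (-3, 6) = -3·(1, -2), so λ = -3.
Then M^3 v = λ^3·v = (-3)^3·(1, -2) = -27·(1, -2) = (-27, 54).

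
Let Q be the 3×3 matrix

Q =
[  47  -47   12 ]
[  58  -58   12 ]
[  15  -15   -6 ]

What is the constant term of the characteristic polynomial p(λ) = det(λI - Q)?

0

p(0) = det(0·I − Q) = det(−Q) = (−1)^3·det(Q).
det(Q) = 0, so p(0) = 0.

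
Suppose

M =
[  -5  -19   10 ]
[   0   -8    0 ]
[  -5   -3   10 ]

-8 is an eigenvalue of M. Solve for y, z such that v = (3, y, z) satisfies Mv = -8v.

We need (M + 8I)v = 0.
M + 8I = [[3, -19, 10], [0, 0, 0], [-5, -3, 18]].
Row 1: (3)·3 + (-19)·y + (10)·z = 0
Row 2: (0)·3 + (0)·y + (0)·z = 0
Row 3: (-5)·3 + (-3)·y + (18)·z = 0
Solving gives y = 1, z = 1.
Check: M·(3, 1, 1) = (-24, -8, -8) = -8·(3, 1, 1).

1, 1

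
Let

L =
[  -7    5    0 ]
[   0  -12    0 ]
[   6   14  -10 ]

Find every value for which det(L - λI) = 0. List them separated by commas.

Set up det(λI - L) = 0.
Cofactor expansion gives p(λ) = λ^3 + 29λ^2 + 274λ + 840.
Since p(-7) = 0, λ = -7 is a root.
Factor out (λ + 7): p(λ) = (λ + 7)·(λ^2 + 22λ + 120).
The quadratic factors as (λ + 12)·(λ + 10).
Eigenvalues: -12, -10, -7.

-12, -10, -7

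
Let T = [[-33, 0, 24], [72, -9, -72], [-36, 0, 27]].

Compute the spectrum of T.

Compute the characteristic polynomial p(λ) = det(λI - T).
Cofactor expansion gives p(λ) = λ^3 + 15λ^2 + 27λ - 243.
Rational-root test: λ = -9 gives p(-9) = 0.
Factor out (λ + 9): p(λ) = (λ + 9)·(λ^2 + 6λ - 27).
The quadratic factors as (λ + 9)·(λ - 3).
Eigenvalues: -9, -9, 3.

-9, -9, 3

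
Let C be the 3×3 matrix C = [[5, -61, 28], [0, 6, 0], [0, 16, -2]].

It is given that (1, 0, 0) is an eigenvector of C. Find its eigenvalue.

Compute Cv: C·(1, 0, 0) = (5, 0, 0).
Since Cv = λv, compare component 1: 5 = λ·1, so λ = 5.

5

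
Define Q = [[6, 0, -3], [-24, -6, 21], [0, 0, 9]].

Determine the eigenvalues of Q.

-6, 6, 9

The characteristic polynomial is p(μ) = det(μI - Q).
Expanding along the first row, p(μ) = μ^3 - 9μ^2 - 36μ + 324.
Try μ = -6: p(-6) = 0, so -6 is a root.
Factor out (μ + 6): p(μ) = (μ + 6)·(μ^2 - 15μ + 54).
The quadratic factors as (μ - 6)·(μ - 9).
Eigenvalues: -6, 6, 9.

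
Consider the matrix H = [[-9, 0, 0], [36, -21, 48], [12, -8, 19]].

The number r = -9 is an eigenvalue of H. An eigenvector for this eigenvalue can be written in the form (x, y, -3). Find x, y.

We need (H + 9I)v = 0.
H + 9I = [[0, 0, 0], [36, -12, 48], [12, -8, 28]].
Row 1: (0)·x + (0)·y + (0)·-3 = 0
Row 2: (36)·x + (-12)·y + (48)·-3 = 0
Row 3: (12)·x + (-8)·y + (28)·-3 = 0
Solving gives x = 1, y = -9.
Check: H·(1, -9, -3) = (-9, 81, 27) = -9·(1, -9, -3).

1, -9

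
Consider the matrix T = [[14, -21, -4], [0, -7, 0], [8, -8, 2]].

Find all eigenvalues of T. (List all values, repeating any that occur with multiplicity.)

-7, 6, 10

The characteristic polynomial is p(μ) = det(μI - T).
Expanding along the first row, p(μ) = μ^3 - 9μ^2 - 52μ + 420.
Try μ = 6: p(6) = 0, so 6 is a root.
Factor out (μ - 6): p(μ) = (μ - 6)·(μ^2 - 3μ - 70).
The quadratic factors as (μ + 7)·(μ - 10).
Eigenvalues: -7, 6, 10.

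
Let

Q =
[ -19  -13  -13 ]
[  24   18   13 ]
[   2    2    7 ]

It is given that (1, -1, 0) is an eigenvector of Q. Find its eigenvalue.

-6

Compute Qv: Q·(1, -1, 0) = (-6, 6, 0).
Since Qv = λv, compare component 1: -6 = λ·1, so λ = -6.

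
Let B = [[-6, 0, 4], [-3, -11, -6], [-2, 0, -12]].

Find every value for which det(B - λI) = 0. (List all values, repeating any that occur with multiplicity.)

The characteristic polynomial is p(λ) = det(λI - B).
Cofactor expansion gives p(λ) = λ^3 + 29λ^2 + 278λ + 880.
Rational-root test: λ = -11 gives p(-11) = 0.
Factor out (λ + 11): p(λ) = (λ + 11)·(λ^2 + 18λ + 80).
The quadratic factors as (λ + 10)·(λ + 8).
Eigenvalues: -11, -10, -8.

-11, -10, -8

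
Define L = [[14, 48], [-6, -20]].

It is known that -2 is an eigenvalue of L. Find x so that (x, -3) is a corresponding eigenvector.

9

We need (L + 2I)v = 0.
L + 2I = [[16, 48], [-6, -18]].
Row 1: (16)·x + (48)·-3 = 0
Row 2: (-6)·x + (-18)·-3 = 0
Solving gives x = 9.
Check: L·(9, -3) = (-18, 6) = -2·(9, -3).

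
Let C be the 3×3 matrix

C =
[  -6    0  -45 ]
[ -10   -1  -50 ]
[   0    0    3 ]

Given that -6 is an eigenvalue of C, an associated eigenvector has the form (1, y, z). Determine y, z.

2, 0

We need (C + 6I)v = 0.
C + 6I = [[0, 0, -45], [-10, 5, -50], [0, 0, 9]].
Row 1: (0)·1 + (0)·y + (-45)·z = 0
Row 2: (-10)·1 + (5)·y + (-50)·z = 0
Row 3: (0)·1 + (0)·y + (9)·z = 0
Solving gives y = 2, z = 0.
Check: C·(1, 2, 0) = (-6, -12, 0) = -6·(1, 2, 0).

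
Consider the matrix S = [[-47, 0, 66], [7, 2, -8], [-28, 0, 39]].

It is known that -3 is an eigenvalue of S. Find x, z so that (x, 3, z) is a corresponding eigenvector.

-9, -6

We need (S + 3I)v = 0.
S + 3I = [[-44, 0, 66], [7, 5, -8], [-28, 0, 42]].
Row 1: (-44)·x + (0)·3 + (66)·z = 0
Row 2: (7)·x + (5)·3 + (-8)·z = 0
Row 3: (-28)·x + (0)·3 + (42)·z = 0
Solving gives x = -9, z = -6.
Check: S·(-9, 3, -6) = (27, -9, 18) = -3·(-9, 3, -6).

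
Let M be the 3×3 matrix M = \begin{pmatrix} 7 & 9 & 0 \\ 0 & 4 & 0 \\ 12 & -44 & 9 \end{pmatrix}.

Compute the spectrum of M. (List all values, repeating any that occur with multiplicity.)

4, 7, 9

Compute the characteristic polynomial p(s) = det(sI - M).
Expanding along the first row, p(s) = s^3 - 20s^2 + 127s - 252.
Rational-root test: s = 9 gives p(9) = 0.
Factor out (s - 9): p(s) = (s - 9)·(s^2 - 11s + 28).
The quadratic factors as (s - 4)·(s - 7).
Eigenvalues: 4, 7, 9.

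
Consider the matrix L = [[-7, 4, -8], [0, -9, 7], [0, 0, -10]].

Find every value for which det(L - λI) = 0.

L is upper triangular, so its eigenvalues are the diagonal entries.
Diagonal: -7, -9, -10.

-10, -9, -7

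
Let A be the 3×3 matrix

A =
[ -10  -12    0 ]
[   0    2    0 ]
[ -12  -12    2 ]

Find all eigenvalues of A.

The characteristic polynomial is p(λ) = det(λI - A).
Expanding along the first row, p(λ) = λ^3 + 6λ^2 - 36λ + 40.
Try λ = -10: p(-10) = 0, so -10 is a root.
Factor out (λ + 10): p(λ) = (λ + 10)·(λ^2 - 4λ + 4).
The quadratic factor is (λ - 2)^2.
Eigenvalues: -10, 2, 2.

-10, 2, 2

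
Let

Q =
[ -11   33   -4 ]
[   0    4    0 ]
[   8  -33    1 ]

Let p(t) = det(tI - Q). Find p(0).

-84

p(0) = det(0·I − Q) = det(−Q) = (−1)^3·det(Q).
det(Q) = 84, so p(0) = -84.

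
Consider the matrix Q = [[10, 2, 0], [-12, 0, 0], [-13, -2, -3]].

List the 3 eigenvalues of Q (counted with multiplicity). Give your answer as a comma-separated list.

Compute the characteristic polynomial p(t) = det(tI - Q).
Cofactor expansion gives p(t) = t^3 - 7t^2 - 6t + 72.
Since p(-3) = 0, t = -3 is a root.
Dividing by (t + 3) leaves t^2 - 10t + 24.
The quadratic factors as (t - 4)·(t - 6).
Eigenvalues: -3, 4, 6.

-3, 4, 6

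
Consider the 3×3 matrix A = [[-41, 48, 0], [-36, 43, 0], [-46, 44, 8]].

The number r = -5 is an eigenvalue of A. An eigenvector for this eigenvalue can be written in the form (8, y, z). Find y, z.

6, 8

We need (A + 5I)v = 0.
A + 5I = [[-36, 48, 0], [-36, 48, 0], [-46, 44, 13]].
Row 1: (-36)·8 + (48)·y + (0)·z = 0
Row 2: (-36)·8 + (48)·y + (0)·z = 0
Row 3: (-46)·8 + (44)·y + (13)·z = 0
Solving gives y = 6, z = 8.
Check: A·(8, 6, 8) = (-40, -30, -40) = -5·(8, 6, 8).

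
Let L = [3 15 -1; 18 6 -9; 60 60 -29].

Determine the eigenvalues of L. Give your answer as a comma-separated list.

The characteristic polynomial is p(λ) = det(λI - L).
Expanding the 3×3 determinant: p(λ) = λ^3 + 20λ^2 + 87λ - 108.
Try λ = -9: p(-9) = 0, so -9 is a root.
Factor out (λ + 9): p(λ) = (λ + 9)·(λ^2 + 11λ - 12).
The quadratic factors as (λ + 12)·(λ - 1).
Eigenvalues: -12, -9, 1.

-12, -9, 1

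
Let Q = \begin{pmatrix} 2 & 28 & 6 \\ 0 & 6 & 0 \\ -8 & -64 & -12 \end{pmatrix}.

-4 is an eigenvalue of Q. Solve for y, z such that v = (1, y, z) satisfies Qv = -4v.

0, -1

We need (Q + 4I)v = 0.
Q + 4I = [[6, 28, 6], [0, 10, 0], [-8, -64, -8]].
Row 1: (6)·1 + (28)·y + (6)·z = 0
Row 2: (0)·1 + (10)·y + (0)·z = 0
Row 3: (-8)·1 + (-64)·y + (-8)·z = 0
Solving gives y = 0, z = -1.
Check: Q·(1, 0, -1) = (-4, 0, 4) = -4·(1, 0, -1).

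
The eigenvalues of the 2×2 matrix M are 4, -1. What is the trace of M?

3

trace(M) is the sum of the eigenvalues: (4) + (-1) = 3.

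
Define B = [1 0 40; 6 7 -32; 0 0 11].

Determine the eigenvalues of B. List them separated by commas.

1, 7, 11

Compute the characteristic polynomial p(s) = det(sI - B).
Expanding the 3×3 determinant: p(s) = s^3 - 19s^2 + 95s - 77.
Rational-root test: s = 1 gives p(1) = 0.
Dividing by (s - 1) leaves s^2 - 18s + 77.
The quadratic factors as (s - 7)·(s - 11).
Eigenvalues: 1, 7, 11.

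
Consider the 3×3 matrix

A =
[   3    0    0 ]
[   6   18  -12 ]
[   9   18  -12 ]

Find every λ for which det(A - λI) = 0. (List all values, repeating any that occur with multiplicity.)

The characteristic polynomial is p(lambda) = det(lambda·I - A).
Cofactor expansion gives p(lambda) = lambda^3 - 9·lambda^2 + 18·lambda.
Try lambda = 0: p(0) = 0, so 0 is a root.
Dividing by lambda leaves lambda^2 - 9·lambda + 18.
The quadratic factors as (lambda - 3)·(lambda - 6).
Eigenvalues: 0, 3, 6.

0, 3, 6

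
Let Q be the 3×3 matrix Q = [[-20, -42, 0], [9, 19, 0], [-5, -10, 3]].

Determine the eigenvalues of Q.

-2, 1, 3

Compute the characteristic polynomial p(λ) = det(λI - Q).
Expanding along the first row, p(λ) = λ^3 - 2λ^2 - 5λ + 6.
Since p(1) = 0, λ = 1 is a root.
Factor out (λ - 1): p(λ) = (λ - 1)·(λ^2 - λ - 6).
The quadratic factors as (λ + 2)·(λ - 3).
Eigenvalues: -2, 1, 3.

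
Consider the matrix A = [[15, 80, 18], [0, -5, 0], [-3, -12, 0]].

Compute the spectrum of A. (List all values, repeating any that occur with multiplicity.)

-5, 6, 9

Compute the characteristic polynomial p(r) = det(rI - A).
Cofactor expansion gives p(r) = r^3 - 10r^2 - 21r + 270.
Since p(9) = 0, r = 9 is a root.
Dividing by (r - 9) leaves r^2 - r - 30.
The quadratic factors as (r + 5)·(r - 6).
Eigenvalues: -5, 6, 9.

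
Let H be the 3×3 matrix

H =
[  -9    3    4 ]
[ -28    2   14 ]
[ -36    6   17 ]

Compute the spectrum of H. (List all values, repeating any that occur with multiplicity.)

-1, 2, 9

Set up det(lambda·I - H) = 0.
Expanding the 3×3 determinant: p(lambda) = lambda^3 - 10·lambda^2 + 7·lambda + 18.
Since p(-1) = 0, lambda = -1 is a root.
Factor out (lambda + 1): p(lambda) = (lambda + 1)·(lambda^2 - 11·lambda + 18).
The quadratic factors as (lambda - 2)·(lambda - 9).
Eigenvalues: -1, 2, 9.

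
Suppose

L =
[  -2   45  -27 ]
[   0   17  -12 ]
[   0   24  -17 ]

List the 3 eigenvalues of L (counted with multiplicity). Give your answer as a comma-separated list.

The characteristic polynomial is p(s) = det(sI - L).
Expanding the 3×3 determinant: p(s) = s^3 + 2s^2 - s - 2.
Rational-root test: s = -2 gives p(-2) = 0.
Dividing by (s + 2) leaves s^2 - 1.
The quadratic factors as (s + 1)·(s - 1).
Eigenvalues: -2, -1, 1.

-2, -1, 1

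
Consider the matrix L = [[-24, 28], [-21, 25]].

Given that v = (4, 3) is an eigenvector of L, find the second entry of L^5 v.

-729

First find the eigenvalue: Lv = (-12, -9) = -3·(4, 3), so λ = -3.
Then L^5 v = λ^5·v = (-3)^5·(4, 3) = -243·(4, 3) = (-972, -729).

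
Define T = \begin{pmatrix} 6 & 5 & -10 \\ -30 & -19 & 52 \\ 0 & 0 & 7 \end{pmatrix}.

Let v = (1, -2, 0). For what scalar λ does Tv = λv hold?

Compute Tv: T·(1, -2, 0) = (-4, 8, 0).
Since Tv = λv, compare component 1: -4 = λ·1, so λ = -4.

-4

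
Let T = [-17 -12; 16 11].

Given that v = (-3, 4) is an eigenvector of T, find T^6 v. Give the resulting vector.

(-3, 4)

First find the eigenvalue: Tv = (3, -4) = -1·(-3, 4), so λ = -1.
Then T^6 v = λ^6·v = (-1)^6·(-3, 4) = 1·(-3, 4) = (-3, 4).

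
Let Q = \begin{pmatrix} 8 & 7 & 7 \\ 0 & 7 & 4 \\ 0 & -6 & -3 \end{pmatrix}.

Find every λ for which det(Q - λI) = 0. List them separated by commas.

1, 3, 8

Set up det(rI - Q) = 0.
Expanding the 3×3 determinant: p(r) = r^3 - 12r^2 + 35r - 24.
Rational-root test: r = 1 gives p(1) = 0.
Factor out (r - 1): p(r) = (r - 1)·(r^2 - 11r + 24).
The quadratic factors as (r - 3)·(r - 8).
Eigenvalues: 1, 3, 8.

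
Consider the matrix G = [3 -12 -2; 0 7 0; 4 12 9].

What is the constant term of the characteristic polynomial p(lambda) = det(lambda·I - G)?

-245

p(0) = det(0·I − G) = det(−G) = (−1)^3·det(G).
det(G) = 245, so p(0) = -245.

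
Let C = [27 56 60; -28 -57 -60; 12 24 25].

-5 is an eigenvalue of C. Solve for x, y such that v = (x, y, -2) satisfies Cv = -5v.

-5, 5

We need (C + 5I)v = 0.
C + 5I = [[32, 56, 60], [-28, -52, -60], [12, 24, 30]].
Row 1: (32)·x + (56)·y + (60)·-2 = 0
Row 2: (-28)·x + (-52)·y + (-60)·-2 = 0
Row 3: (12)·x + (24)·y + (30)·-2 = 0
Solving gives x = -5, y = 5.
Check: C·(-5, 5, -2) = (25, -25, 10) = -5·(-5, 5, -2).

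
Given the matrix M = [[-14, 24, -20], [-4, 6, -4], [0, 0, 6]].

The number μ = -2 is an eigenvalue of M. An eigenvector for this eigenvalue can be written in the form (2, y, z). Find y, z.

1, 0

We need (M + 2I)v = 0.
M + 2I = [[-12, 24, -20], [-4, 8, -4], [0, 0, 8]].
Row 1: (-12)·2 + (24)·y + (-20)·z = 0
Row 2: (-4)·2 + (8)·y + (-4)·z = 0
Row 3: (0)·2 + (0)·y + (8)·z = 0
Solving gives y = 1, z = 0.
Check: M·(2, 1, 0) = (-4, -2, 0) = -2·(2, 1, 0).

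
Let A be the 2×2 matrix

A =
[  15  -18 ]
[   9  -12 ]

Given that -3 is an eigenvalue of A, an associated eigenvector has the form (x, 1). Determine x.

1

We need (A + 3I)v = 0.
A + 3I = [[18, -18], [9, -9]].
Row 1: (18)·x + (-18)·1 = 0
Row 2: (9)·x + (-9)·1 = 0
Solving gives x = 1.
Check: A·(1, 1) = (-3, -3) = -3·(1, 1).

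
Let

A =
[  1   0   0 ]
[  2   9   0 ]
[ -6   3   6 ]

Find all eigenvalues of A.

A is lower triangular, so its eigenvalues are the diagonal entries.
Diagonal: 1, 9, 6.

1, 6, 9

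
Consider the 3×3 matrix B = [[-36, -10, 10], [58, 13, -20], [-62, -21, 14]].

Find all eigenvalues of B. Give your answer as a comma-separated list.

-7, -6, 4

The characteristic polynomial is p(μ) = det(μI - B).
Cofactor expansion gives p(μ) = μ^3 + 9μ^2 - 10μ - 168.
Rational-root test: μ = -6 gives p(-6) = 0.
Factor out (μ + 6): p(μ) = (μ + 6)·(μ^2 + 3μ - 28).
The quadratic factors as (μ + 7)·(μ - 4).
Eigenvalues: -7, -6, 4.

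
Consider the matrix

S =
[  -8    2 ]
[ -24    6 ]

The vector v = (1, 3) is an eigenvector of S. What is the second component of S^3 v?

-24

First find the eigenvalue: Sv = (-2, -6) = -2·(1, 3), so λ = -2.
Then S^3 v = λ^3·v = (-2)^3·(1, 3) = -8·(1, 3) = (-8, -24).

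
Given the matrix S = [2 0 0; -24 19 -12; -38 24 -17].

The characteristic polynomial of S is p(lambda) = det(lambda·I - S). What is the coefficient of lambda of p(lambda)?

-31

p(lambda) = lambda^3 - 4·lambda^2 - 31·lambda + 70.
The coefficient of lambda is -31.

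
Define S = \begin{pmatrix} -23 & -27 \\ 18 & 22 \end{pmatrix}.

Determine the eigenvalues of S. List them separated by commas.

det(S - μI) = (-23 - μ)(22 - μ) - (-27)·(18) = μ^2 + μ - 20.
This factors as (μ + 5)·(μ - 4) = 0.
Eigenvalues: -5, 4.

-5, 4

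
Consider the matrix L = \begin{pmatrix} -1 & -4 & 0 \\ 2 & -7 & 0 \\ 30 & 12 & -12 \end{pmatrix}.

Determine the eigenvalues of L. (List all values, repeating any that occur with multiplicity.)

-12, -5, -3

Set up det(tI - L) = 0.
Cofactor expansion gives p(t) = t^3 + 20t^2 + 111t + 180.
Rational-root test: t = -3 gives p(-3) = 0.
Dividing by (t + 3) leaves t^2 + 17t + 60.
The quadratic factors as (t + 12)·(t + 5).
Eigenvalues: -12, -5, -3.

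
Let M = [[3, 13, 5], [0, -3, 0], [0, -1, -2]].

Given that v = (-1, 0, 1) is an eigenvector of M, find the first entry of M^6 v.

-64

First find the eigenvalue: Mv = (2, 0, -2) = -2·(-1, 0, 1), so λ = -2.
Then M^6 v = λ^6·v = (-2)^6·(-1, 0, 1) = 64·(-1, 0, 1) = (-64, 0, 64).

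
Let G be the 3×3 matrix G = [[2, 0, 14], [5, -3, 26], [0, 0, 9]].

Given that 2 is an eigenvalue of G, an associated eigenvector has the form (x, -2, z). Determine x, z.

We need (G - 2I)v = 0.
G - 2I = [[0, 0, 14], [5, -5, 26], [0, 0, 7]].
Row 1: (0)·x + (0)·-2 + (14)·z = 0
Row 2: (5)·x + (-5)·-2 + (26)·z = 0
Row 3: (0)·x + (0)·-2 + (7)·z = 0
Solving gives x = -2, z = 0.
Check: G·(-2, -2, 0) = (-4, -4, 0) = 2·(-2, -2, 0).

-2, 0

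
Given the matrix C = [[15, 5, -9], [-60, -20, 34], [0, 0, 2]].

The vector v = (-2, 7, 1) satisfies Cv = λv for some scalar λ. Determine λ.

Compute Cv: C·(-2, 7, 1) = (-4, 14, 2).
Since Cv = λv, compare component 1: -4 = λ·-2, so λ = 2.

2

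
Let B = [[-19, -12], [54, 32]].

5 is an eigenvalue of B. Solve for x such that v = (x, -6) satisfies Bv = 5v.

We need (B - 5I)v = 0.
B - 5I = [[-24, -12], [54, 27]].
Row 1: (-24)·x + (-12)·-6 = 0
Row 2: (54)·x + (27)·-6 = 0
Solving gives x = 3.
Check: B·(3, -6) = (15, -30) = 5·(3, -6).

3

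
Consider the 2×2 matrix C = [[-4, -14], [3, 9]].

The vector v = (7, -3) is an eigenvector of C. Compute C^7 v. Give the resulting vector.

(896, -384)

First find the eigenvalue: Cv = (14, -6) = 2·(7, -3), so λ = 2.
Then C^7 v = λ^7·v = 2^7·(7, -3) = 128·(7, -3) = (896, -384).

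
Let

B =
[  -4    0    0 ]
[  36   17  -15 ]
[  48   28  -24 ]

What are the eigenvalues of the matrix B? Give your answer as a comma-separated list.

-4, -4, -3

The characteristic polynomial is p(s) = det(sI - B).
Expanding the 3×3 determinant: p(s) = s^3 + 11s^2 + 40s + 48.
Since p(-3) = 0, s = -3 is a root.
Dividing by (s + 3) leaves s^2 + 8s + 16.
The quadratic factor is (s + 4)^2.
Eigenvalues: -4, -4, -3.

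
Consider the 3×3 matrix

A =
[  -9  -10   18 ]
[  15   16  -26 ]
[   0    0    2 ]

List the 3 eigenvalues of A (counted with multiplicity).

The characteristic polynomial is p(λ) = det(λI - A).
Expanding along the first row, p(λ) = λ^3 - 9λ^2 + 20λ - 12.
Rational-root test: λ = 1 gives p(1) = 0.
Factor out (λ - 1): p(λ) = (λ - 1)·(λ^2 - 8λ + 12).
The quadratic factors as (λ - 2)·(λ - 6).
Eigenvalues: 1, 2, 6.

1, 2, 6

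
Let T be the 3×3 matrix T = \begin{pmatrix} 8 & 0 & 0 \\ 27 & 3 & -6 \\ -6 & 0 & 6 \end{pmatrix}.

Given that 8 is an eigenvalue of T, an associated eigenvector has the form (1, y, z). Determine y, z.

9, -3

We need (T - 8I)v = 0.
T - 8I = [[0, 0, 0], [27, -5, -6], [-6, 0, -2]].
Row 1: (0)·1 + (0)·y + (0)·z = 0
Row 2: (27)·1 + (-5)·y + (-6)·z = 0
Row 3: (-6)·1 + (0)·y + (-2)·z = 0
Solving gives y = 9, z = -3.
Check: T·(1, 9, -3) = (8, 72, -24) = 8·(1, 9, -3).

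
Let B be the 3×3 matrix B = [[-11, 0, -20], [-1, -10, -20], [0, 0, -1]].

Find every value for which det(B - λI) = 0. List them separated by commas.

-11, -10, -1

Set up det(rI - B) = 0.
Expanding along the first row, p(r) = r^3 + 22r^2 + 131r + 110.
Rational-root test: r = -1 gives p(-1) = 0.
Factor out (r + 1): p(r) = (r + 1)·(r^2 + 21r + 110).
The quadratic factors as (r + 11)·(r + 10).
Eigenvalues: -11, -10, -1.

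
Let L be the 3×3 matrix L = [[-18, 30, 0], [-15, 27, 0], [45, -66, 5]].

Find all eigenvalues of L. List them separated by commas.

The characteristic polynomial is p(t) = det(tI - L).
Expanding the 3×3 determinant: p(t) = t^3 - 14t^2 + 9t + 180.
Try t = 5: p(5) = 0, so 5 is a root.
Factor out (t - 5): p(t) = (t - 5)·(t^2 - 9t - 36).
The quadratic factors as (t + 3)·(t - 12).
Eigenvalues: -3, 5, 12.

-3, 5, 12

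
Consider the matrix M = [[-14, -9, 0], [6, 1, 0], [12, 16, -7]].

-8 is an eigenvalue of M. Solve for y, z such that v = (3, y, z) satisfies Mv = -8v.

We need (M + 8I)v = 0.
M + 8I = [[-6, -9, 0], [6, 9, 0], [12, 16, 1]].
Row 1: (-6)·3 + (-9)·y + (0)·z = 0
Row 2: (6)·3 + (9)·y + (0)·z = 0
Row 3: (12)·3 + (16)·y + (1)·z = 0
Solving gives y = -2, z = -4.
Check: M·(3, -2, -4) = (-24, 16, 32) = -8·(3, -2, -4).

-2, -4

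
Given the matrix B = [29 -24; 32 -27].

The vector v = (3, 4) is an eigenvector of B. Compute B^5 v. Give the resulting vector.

First find the eigenvalue: Bv = (-9, -12) = -3·(3, 4), so λ = -3.
Then B^5 v = λ^5·v = (-3)^5·(3, 4) = -243·(3, 4) = (-729, -972).

(-729, -972)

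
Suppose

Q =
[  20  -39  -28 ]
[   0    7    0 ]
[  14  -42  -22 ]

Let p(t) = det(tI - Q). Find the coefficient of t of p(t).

-62

p(t) = t^3 - 5t^2 - 62t + 336.
The coefficient of t is -62.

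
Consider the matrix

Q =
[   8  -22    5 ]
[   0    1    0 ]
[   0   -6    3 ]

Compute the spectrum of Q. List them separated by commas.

1, 3, 8

Set up det(rI - Q) = 0.
Expanding along the first row, p(r) = r^3 - 12r^2 + 35r - 24.
Since p(8) = 0, r = 8 is a root.
Dividing by (r - 8) leaves r^2 - 4r + 3.
The quadratic factors as (r - 1)·(r - 3).
Eigenvalues: 1, 3, 8.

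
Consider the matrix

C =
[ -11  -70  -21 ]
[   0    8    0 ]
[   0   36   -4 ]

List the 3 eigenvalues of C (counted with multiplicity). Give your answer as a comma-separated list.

-11, -4, 8

The characteristic polynomial is p(μ) = det(μI - C).
Expanding along the first row, p(μ) = μ^3 + 7μ^2 - 76μ - 352.
Rational-root test: μ = -4 gives p(-4) = 0.
Dividing by (μ + 4) leaves μ^2 + 3μ - 88.
The quadratic factors as (μ + 11)·(μ - 8).
Eigenvalues: -11, -4, 8.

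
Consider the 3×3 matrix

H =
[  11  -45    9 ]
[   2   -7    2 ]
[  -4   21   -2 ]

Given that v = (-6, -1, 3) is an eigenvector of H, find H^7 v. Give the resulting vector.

(6, 1, -3)

First find the eigenvalue: Hv = (6, 1, -3) = -1·(-6, -1, 3), so λ = -1.
Then H^7 v = λ^7·v = (-1)^7·(-6, -1, 3) = -1·(-6, -1, 3) = (6, 1, -3).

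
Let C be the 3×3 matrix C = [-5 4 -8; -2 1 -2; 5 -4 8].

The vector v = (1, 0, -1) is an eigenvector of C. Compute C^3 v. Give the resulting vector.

First find the eigenvalue: Cv = (3, 0, -3) = 3·(1, 0, -1), so λ = 3.
Then C^3 v = λ^3·v = 3^3·(1, 0, -1) = 27·(1, 0, -1) = (27, 0, -27).

(27, 0, -27)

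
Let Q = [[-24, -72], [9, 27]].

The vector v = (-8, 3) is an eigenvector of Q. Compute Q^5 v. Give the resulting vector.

(-1944, 729)

First find the eigenvalue: Qv = (-24, 9) = 3·(-8, 3), so λ = 3.
Then Q^5 v = λ^5·v = 3^5·(-8, 3) = 243·(-8, 3) = (-1944, 729).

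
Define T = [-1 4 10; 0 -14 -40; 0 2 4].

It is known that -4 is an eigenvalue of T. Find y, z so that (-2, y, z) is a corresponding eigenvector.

We need (T + 4I)v = 0.
T + 4I = [[3, 4, 10], [0, -10, -40], [0, 2, 8]].
Row 1: (3)·-2 + (4)·y + (10)·z = 0
Row 2: (0)·-2 + (-10)·y + (-40)·z = 0
Row 3: (0)·-2 + (2)·y + (8)·z = 0
Solving gives y = 4, z = -1.
Check: T·(-2, 4, -1) = (8, -16, 4) = -4·(-2, 4, -1).

4, -1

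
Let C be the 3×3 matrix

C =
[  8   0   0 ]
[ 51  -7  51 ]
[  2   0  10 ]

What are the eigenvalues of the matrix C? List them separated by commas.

-7, 8, 10

The characteristic polynomial is p(μ) = det(μI - C).
Expanding along the first row, p(μ) = μ^3 - 11μ^2 - 46μ + 560.
Try μ = -7: p(-7) = 0, so -7 is a root.
Factor out (μ + 7): p(μ) = (μ + 7)·(μ^2 - 18μ + 80).
The quadratic factors as (μ - 8)·(μ - 10).
Eigenvalues: -7, 8, 10.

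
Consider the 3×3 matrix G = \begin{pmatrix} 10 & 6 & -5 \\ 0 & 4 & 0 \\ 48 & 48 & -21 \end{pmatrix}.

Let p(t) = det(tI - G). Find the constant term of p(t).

-120

p(t) = t^3 + 7t^2 - 14t - 120.
The constant term is -120.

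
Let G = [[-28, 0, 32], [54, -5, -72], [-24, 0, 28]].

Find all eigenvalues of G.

-5, -4, 4

Compute the characteristic polynomial p(r) = det(rI - G).
Expanding the 3×3 determinant: p(r) = r^3 + 5r^2 - 16r - 80.
Try r = -5: p(-5) = 0, so -5 is a root.
Factor out (r + 5): p(r) = (r + 5)·(r^2 - 16).
The quadratic factors as (r + 4)·(r - 4).
Eigenvalues: -5, -4, 4.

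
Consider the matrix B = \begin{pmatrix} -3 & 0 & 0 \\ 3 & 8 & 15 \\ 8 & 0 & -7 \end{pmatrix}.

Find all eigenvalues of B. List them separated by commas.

-7, -3, 8

Set up det(lambda·I - B) = 0.
Cofactor expansion gives p(lambda) = lambda^3 + 2·lambda^2 - 59·lambda - 168.
Try lambda = -3: p(-3) = 0, so -3 is a root.
Factor out (lambda + 3): p(lambda) = (lambda + 3)·(lambda^2 - lambda - 56).
The quadratic factors as (lambda + 7)·(lambda - 8).
Eigenvalues: -7, -3, 8.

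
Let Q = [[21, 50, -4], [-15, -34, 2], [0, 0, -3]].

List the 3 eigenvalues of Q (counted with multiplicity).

-9, -4, -3

Set up det(sI - Q) = 0.
Expanding along the first row, p(s) = s^3 + 16s^2 + 75s + 108.
Since p(-9) = 0, s = -9 is a root.
Factor out (s + 9): p(s) = (s + 9)·(s^2 + 7s + 12).
The quadratic factors as (s + 4)·(s + 3).
Eigenvalues: -9, -4, -3.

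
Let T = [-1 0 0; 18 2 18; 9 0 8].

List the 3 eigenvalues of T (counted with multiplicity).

-1, 2, 8

Set up det(rI - T) = 0.
Expanding the 3×3 determinant: p(r) = r^3 - 9r^2 + 6r + 16.
Try r = 8: p(8) = 0, so 8 is a root.
Factor out (r - 8): p(r) = (r - 8)·(r^2 - r - 2).
The quadratic factors as (r + 1)·(r - 2).
Eigenvalues: -1, 2, 8.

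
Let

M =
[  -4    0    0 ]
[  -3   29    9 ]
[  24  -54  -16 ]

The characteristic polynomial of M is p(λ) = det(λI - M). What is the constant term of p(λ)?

88

p(λ) = λ^3 - 9λ^2 - 30λ + 88.
The constant term is 88.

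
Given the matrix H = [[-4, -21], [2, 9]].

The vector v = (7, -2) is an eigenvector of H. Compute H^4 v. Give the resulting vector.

First find the eigenvalue: Hv = (14, -4) = 2·(7, -2), so λ = 2.
Then H^4 v = λ^4·v = 2^4·(7, -2) = 16·(7, -2) = (112, -32).

(112, -32)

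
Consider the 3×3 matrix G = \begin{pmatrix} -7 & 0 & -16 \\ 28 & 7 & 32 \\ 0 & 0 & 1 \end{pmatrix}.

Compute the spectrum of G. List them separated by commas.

-7, 1, 7

Compute the characteristic polynomial p(t) = det(tI - G).
Expanding the 3×3 determinant: p(t) = t^3 - t^2 - 49t + 49.
Rational-root test: t = 1 gives p(1) = 0.
Dividing by (t - 1) leaves t^2 - 49.
The quadratic factors as (t + 7)·(t - 7).
Eigenvalues: -7, 1, 7.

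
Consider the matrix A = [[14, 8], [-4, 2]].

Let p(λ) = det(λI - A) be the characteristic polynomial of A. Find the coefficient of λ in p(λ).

The coefficient of λ of det(λI - A) is −trace(A).
trace(A) = (14) + (2) = 16, so the coefficient is -16.

-16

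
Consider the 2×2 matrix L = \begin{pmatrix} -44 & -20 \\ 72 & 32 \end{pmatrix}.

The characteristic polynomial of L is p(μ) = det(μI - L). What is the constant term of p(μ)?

p(μ) = μ^2 + 12μ + 32.
The constant term is 32.

32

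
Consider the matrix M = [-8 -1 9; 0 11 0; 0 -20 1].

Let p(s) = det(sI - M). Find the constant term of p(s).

88

p(s) = s^3 - 4s^2 - 85s + 88.
The constant term is 88.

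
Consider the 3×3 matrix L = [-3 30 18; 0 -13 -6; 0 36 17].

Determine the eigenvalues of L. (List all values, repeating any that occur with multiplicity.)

-3, -1, 5

Set up det(sI - L) = 0.
Expanding the 3×3 determinant: p(s) = s^3 - s^2 - 17s - 15.
Since p(-1) = 0, s = -1 is a root.
Factor out (s + 1): p(s) = (s + 1)·(s^2 - 2s - 15).
The quadratic factors as (s + 3)·(s - 5).
Eigenvalues: -3, -1, 5.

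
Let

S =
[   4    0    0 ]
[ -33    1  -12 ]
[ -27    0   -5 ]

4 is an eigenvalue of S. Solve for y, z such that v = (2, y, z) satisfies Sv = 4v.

We need (S - 4I)v = 0.
S - 4I = [[0, 0, 0], [-33, -3, -12], [-27, 0, -9]].
Row 1: (0)·2 + (0)·y + (0)·z = 0
Row 2: (-33)·2 + (-3)·y + (-12)·z = 0
Row 3: (-27)·2 + (0)·y + (-9)·z = 0
Solving gives y = 2, z = -6.
Check: S·(2, 2, -6) = (8, 8, -24) = 4·(2, 2, -6).

2, -6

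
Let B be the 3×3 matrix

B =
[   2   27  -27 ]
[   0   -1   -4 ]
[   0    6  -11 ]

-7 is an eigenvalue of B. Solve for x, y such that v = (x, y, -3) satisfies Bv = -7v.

-3, -2

We need (B + 7I)v = 0.
B + 7I = [[9, 27, -27], [0, 6, -4], [0, 6, -4]].
Row 1: (9)·x + (27)·y + (-27)·-3 = 0
Row 2: (0)·x + (6)·y + (-4)·-3 = 0
Row 3: (0)·x + (6)·y + (-4)·-3 = 0
Solving gives x = -3, y = -2.
Check: B·(-3, -2, -3) = (21, 14, 21) = -7·(-3, -2, -3).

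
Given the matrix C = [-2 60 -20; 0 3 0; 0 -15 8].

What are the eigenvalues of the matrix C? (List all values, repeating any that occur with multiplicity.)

Set up det(μI - C) = 0.
Expanding along the first row, p(μ) = μ^3 - 9μ^2 + 2μ + 48.
Rational-root test: μ = 8 gives p(8) = 0.
Dividing by (μ - 8) leaves μ^2 - μ - 6.
The quadratic factors as (μ + 2)·(μ - 3).
Eigenvalues: -2, 3, 8.

-2, 3, 8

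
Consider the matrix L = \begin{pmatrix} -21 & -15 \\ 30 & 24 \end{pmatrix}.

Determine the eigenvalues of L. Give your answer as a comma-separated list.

-6, 9

det(L - tI) = (-21 - t)(24 - t) - (-15)·(30) = t^2 - 3t - 54.
This factors as (t + 6)·(t - 9) = 0.
Eigenvalues: -6, 9.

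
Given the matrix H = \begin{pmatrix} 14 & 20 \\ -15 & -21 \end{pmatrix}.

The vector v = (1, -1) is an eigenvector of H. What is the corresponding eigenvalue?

Compute Hv: H·(1, -1) = (-6, 6).
Since Hv = λv, compare component 1: -6 = λ·1, so λ = -6.

-6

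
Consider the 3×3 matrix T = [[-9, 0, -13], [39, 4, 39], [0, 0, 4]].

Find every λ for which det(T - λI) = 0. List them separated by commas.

-9, 4, 4

Set up det(λI - T) = 0.
Expanding along the first row, p(λ) = λ^3 + λ^2 - 56λ + 144.
Rational-root test: λ = 4 gives p(4) = 0.
Factor out (λ - 4): p(λ) = (λ - 4)·(λ^2 + 5λ - 36).
The quadratic factors as (λ + 9)·(λ - 4).
Eigenvalues: -9, 4, 4.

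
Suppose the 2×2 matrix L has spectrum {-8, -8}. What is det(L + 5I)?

9

If L has eigenvalues -8, -8, then L + 5I has eigenvalues -3, -3.
det(L + 5I) = (-3) · (-3) = 9.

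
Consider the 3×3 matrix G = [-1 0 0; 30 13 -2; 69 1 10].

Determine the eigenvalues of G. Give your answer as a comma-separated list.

Set up det(lambda·I - G) = 0.
Expanding the 3×3 determinant: p(lambda) = lambda^3 - 22·lambda^2 + 109·lambda + 132.
Try lambda = -1: p(-1) = 0, so -1 is a root.
Dividing by (lambda + 1) leaves lambda^2 - 23·lambda + 132.
The quadratic factors as (lambda - 11)·(lambda - 12).
Eigenvalues: -1, 11, 12.

-1, 11, 12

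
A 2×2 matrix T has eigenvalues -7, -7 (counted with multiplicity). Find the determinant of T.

49

det(T) is the product of the eigenvalues: (-7) · (-7) = 49.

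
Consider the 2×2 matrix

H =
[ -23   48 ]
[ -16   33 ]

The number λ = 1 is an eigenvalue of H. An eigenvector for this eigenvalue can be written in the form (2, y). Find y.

We need (H - 1I)v = 0.
H - 1I = [[-24, 48], [-16, 32]].
Row 1: (-24)·2 + (48)·y = 0
Row 2: (-16)·2 + (32)·y = 0
Solving gives y = 1.
Check: H·(2, 1) = (2, 1) = 1·(2, 1).

1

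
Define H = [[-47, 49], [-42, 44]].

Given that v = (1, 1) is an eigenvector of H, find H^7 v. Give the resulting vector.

First find the eigenvalue: Hv = (2, 2) = 2·(1, 1), so λ = 2.
Then H^7 v = λ^7·v = 2^7·(1, 1) = 128·(1, 1) = (128, 128).

(128, 128)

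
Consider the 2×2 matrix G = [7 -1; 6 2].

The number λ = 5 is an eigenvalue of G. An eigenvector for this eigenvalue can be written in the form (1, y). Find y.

2

We need (G - 5I)v = 0.
G - 5I = [[2, -1], [6, -3]].
Row 1: (2)·1 + (-1)·y = 0
Row 2: (6)·1 + (-3)·y = 0
Solving gives y = 2.
Check: G·(1, 2) = (5, 10) = 5·(1, 2).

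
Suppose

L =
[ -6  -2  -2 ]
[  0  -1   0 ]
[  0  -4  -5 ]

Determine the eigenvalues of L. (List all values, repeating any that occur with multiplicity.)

-6, -5, -1

The characteristic polynomial is p(t) = det(tI - L).
Expanding the 3×3 determinant: p(t) = t^3 + 12t^2 + 41t + 30.
Try t = -1: p(-1) = 0, so -1 is a root.
Dividing by (t + 1) leaves t^2 + 11t + 30.
The quadratic factors as (t + 6)·(t + 5).
Eigenvalues: -6, -5, -1.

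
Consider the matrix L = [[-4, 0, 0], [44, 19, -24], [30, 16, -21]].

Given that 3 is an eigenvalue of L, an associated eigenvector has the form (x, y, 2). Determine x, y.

0, 3

We need (L - 3I)v = 0.
L - 3I = [[-7, 0, 0], [44, 16, -24], [30, 16, -24]].
Row 1: (-7)·x + (0)·y + (0)·2 = 0
Row 2: (44)·x + (16)·y + (-24)·2 = 0
Row 3: (30)·x + (16)·y + (-24)·2 = 0
Solving gives x = 0, y = 3.
Check: L·(0, 3, 2) = (0, 9, 6) = 3·(0, 3, 2).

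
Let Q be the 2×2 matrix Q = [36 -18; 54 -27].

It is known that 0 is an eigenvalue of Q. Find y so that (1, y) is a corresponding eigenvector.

We need (Q)v = 0.
Q = [[36, -18], [54, -27]].
Row 1: (36)·1 + (-18)·y = 0
Row 2: (54)·1 + (-27)·y = 0
Solving gives y = 2.
Check: Q·(1, 2) = (0, 0) = 0·(1, 2).

2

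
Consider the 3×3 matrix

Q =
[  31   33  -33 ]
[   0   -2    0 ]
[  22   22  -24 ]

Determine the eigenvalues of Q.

-2, -2, 9

Compute the characteristic polynomial p(t) = det(tI - Q).
Expanding along the first row, p(t) = t^3 - 5t^2 - 32t - 36.
Since p(-2) = 0, t = -2 is a root.
Factor out (t + 2): p(t) = (t + 2)·(t^2 - 7t - 18).
The quadratic factors as (t + 2)·(t - 9).
Eigenvalues: -2, -2, 9.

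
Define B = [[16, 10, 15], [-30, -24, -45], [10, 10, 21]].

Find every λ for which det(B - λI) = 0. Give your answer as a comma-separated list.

1, 6, 6

Set up det(rI - B) = 0.
Cofactor expansion gives p(r) = r^3 - 13r^2 + 48r - 36.
Since p(6) = 0, r = 6 is a root.
Dividing by (r - 6) leaves r^2 - 7r + 6.
The quadratic factors as (r - 1)·(r - 6).
Eigenvalues: 1, 6, 6.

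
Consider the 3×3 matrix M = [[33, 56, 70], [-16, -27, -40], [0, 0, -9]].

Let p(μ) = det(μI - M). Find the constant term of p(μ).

45

p(μ) = μ^3 + 3μ^2 - 49μ + 45.
The constant term is 45.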